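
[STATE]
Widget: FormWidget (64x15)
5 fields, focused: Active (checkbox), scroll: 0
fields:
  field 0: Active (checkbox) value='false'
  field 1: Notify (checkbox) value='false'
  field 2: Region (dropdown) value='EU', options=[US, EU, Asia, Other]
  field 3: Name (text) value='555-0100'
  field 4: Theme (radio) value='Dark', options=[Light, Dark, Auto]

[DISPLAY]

> Active:     [ ]                                               
  Notify:     [ ]                                               
  Region:     [EU                                             ▼]
  Name:       [555-0100                                        ]
  Theme:      ( ) Light  (●) Dark  ( ) Auto                     
                                                                
                                                                
                                                                
                                                                
                                                                
                                                                
                                                                
                                                                
                                                                
                                                                


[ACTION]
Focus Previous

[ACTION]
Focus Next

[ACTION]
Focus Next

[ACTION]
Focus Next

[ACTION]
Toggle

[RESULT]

  Active:     [ ]                                               
  Notify:     [ ]                                               
> Region:     [EU                                             ▼]
  Name:       [555-0100                                        ]
  Theme:      ( ) Light  (●) Dark  ( ) Auto                     
                                                                
                                                                
                                                                
                                                                
                                                                
                                                                
                                                                
                                                                
                                                                
                                                                


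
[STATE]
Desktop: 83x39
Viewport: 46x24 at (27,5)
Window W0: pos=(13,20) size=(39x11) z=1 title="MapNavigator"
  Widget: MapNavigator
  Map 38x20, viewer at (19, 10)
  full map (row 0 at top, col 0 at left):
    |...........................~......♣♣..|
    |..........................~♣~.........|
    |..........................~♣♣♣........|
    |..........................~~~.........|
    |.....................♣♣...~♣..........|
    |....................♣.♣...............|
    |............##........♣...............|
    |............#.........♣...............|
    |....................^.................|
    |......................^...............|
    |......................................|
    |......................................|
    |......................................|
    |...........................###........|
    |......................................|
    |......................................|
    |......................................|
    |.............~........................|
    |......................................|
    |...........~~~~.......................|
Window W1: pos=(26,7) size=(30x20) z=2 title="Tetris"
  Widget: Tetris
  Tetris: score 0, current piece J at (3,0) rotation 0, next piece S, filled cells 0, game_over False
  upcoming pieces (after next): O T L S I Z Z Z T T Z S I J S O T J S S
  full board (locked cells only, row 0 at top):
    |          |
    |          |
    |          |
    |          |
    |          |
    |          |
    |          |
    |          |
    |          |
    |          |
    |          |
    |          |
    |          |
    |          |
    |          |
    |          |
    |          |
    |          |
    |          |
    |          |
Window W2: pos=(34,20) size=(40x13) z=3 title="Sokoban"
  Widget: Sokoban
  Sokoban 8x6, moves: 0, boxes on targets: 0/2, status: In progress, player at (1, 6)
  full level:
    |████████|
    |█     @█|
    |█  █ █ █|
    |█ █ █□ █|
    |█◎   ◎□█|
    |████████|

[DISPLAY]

                                              
                                              
━━━━━━━━━━━━━━━━━━━━━━━━━━━━┓                 
 Tetris                     ┃                 
────────────────────────────┨                 
          │Next:            ┃                 
          │ ░░              ┃                 
          │░░               ┃                 
          │                 ┃                 
          │                 ┃                 
          │                 ┃                 
          │Score:           ┃                 
          │0                ┃                 
          │                 ┃                 
          │                 ┃                 
       ┏━━━━━━━━━━━━━━━━━━━━━━━━━━━━━━━━━━━━━━
       ┃ Sokoban                              
       ┠──────────────────────────────────────
       ┃████████                              
       ┃█     @█                              
       ┃█  █ █ █                              
━━━━━━━┃█ █ █□ █                              
.......┃█◎   ◎□█                              
.......┃████████                              


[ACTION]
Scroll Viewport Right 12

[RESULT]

                                              
                                              
━━━━━━━━━━━━━━━━━━┓                           
                  ┃                           
──────────────────┨                           
│Next:            ┃                           
│ ░░              ┃                           
│░░               ┃                           
│                 ┃                           
│                 ┃                           
│                 ┃                           
│Score:           ┃                           
│0                ┃                           
│                 ┃                           
│                 ┃                           
━━━━━━━━━━━━━━━━━━━━━━━━━━━━━━━━━━━━┓         
okoban                              ┃         
────────────────────────────────────┨         
██████                              ┃         
    @█                              ┃         
 █ █ █                              ┃         
█ █□ █                              ┃         
   ◎□█                              ┃         
██████                              ┃         


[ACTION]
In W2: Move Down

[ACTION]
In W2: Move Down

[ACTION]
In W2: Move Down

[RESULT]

                                              
                                              
━━━━━━━━━━━━━━━━━━┓                           
                  ┃                           
──────────────────┨                           
│Next:            ┃                           
│ ░░              ┃                           
│░░               ┃                           
│                 ┃                           
│                 ┃                           
│                 ┃                           
│Score:           ┃                           
│0                ┃                           
│                 ┃                           
│                 ┃                           
━━━━━━━━━━━━━━━━━━━━━━━━━━━━━━━━━━━━┓         
okoban                              ┃         
────────────────────────────────────┨         
██████                              ┃         
     █                              ┃         
 █ █ █                              ┃         
█ █□@█                              ┃         
   ◎□█                              ┃         
██████                              ┃         


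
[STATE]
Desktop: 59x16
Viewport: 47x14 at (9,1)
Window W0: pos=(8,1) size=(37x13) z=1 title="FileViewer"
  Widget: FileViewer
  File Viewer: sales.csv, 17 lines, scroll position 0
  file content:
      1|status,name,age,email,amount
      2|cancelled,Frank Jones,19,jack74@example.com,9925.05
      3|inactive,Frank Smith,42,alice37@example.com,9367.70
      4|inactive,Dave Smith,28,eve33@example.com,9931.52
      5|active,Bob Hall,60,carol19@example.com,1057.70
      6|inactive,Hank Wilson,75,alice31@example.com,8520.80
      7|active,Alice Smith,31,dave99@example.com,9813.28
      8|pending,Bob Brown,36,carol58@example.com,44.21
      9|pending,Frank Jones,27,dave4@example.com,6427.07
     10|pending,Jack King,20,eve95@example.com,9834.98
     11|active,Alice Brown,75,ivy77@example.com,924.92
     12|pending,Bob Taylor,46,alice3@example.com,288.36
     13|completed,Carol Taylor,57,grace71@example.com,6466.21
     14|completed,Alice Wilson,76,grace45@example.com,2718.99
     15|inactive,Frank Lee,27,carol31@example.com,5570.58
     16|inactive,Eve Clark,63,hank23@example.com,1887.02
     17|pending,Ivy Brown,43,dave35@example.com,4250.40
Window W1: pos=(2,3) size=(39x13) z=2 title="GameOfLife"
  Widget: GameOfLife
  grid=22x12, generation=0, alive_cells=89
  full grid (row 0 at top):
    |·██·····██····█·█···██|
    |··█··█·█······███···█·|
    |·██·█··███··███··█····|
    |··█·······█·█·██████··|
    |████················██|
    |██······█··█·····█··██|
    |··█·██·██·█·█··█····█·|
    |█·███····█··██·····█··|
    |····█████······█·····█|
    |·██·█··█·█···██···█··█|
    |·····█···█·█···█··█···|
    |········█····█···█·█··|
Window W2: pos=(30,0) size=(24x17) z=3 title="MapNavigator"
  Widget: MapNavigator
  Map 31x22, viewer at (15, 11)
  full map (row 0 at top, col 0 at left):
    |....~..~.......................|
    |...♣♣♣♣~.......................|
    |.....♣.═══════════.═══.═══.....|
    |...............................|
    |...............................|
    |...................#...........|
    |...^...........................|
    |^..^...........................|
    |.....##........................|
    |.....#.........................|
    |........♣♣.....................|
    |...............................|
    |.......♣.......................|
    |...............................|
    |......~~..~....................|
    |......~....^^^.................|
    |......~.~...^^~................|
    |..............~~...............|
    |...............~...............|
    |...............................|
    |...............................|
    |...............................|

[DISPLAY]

━━━━━━━━━━━━━━━━━━━━━┃ MapNavigator         ┃  
 FileViewer          ┠──────────────────────┨  
━━━━━━━━━━━━━━━━━━━━━┃...............#......┃  
fLife                ┃......................┃  
─────────────────────┃......................┃  
                     ┃.##...................┃  
·███··███··█····     ┃.#....................┃  
····█·█·██████··     ┃....♣♣................┃  
··············██     ┃...........@..........┃  
··█··█·····█··██     ┃...♣..................┃  
·██·█·█··█····█·     ┃......................┃  
···█··██·····█··     ┃..~~..~...............┃  
███······█·····█     ┃..~....^^^............┃  
·█·█···██···█··█     ┃..~.~...^^~...........┃  


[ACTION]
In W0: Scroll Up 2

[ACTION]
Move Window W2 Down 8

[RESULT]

━━━━━━━━━━━━━━━━━━━━━┠──────────────────────┨  
 FileViewer          ┃...............#......┃  
━━━━━━━━━━━━━━━━━━━━━┃......................┃  
fLife                ┃......................┃  
─────────────────────┃.##...................┃  
                     ┃.#....................┃  
·███··███··█····     ┃....♣♣................┃  
····█·█·██████··     ┃...........@..........┃  
··············██     ┃...♣..................┃  
··█··█·····█··██     ┃......................┃  
·██·█·█··█····█·     ┃..~~..~...............┃  
···█··██·····█··     ┃..~....^^^............┃  
███······█·····█     ┃..~.~...^^~...........┃  
·█·█···██···█··█     ┃..........~~..........┃  


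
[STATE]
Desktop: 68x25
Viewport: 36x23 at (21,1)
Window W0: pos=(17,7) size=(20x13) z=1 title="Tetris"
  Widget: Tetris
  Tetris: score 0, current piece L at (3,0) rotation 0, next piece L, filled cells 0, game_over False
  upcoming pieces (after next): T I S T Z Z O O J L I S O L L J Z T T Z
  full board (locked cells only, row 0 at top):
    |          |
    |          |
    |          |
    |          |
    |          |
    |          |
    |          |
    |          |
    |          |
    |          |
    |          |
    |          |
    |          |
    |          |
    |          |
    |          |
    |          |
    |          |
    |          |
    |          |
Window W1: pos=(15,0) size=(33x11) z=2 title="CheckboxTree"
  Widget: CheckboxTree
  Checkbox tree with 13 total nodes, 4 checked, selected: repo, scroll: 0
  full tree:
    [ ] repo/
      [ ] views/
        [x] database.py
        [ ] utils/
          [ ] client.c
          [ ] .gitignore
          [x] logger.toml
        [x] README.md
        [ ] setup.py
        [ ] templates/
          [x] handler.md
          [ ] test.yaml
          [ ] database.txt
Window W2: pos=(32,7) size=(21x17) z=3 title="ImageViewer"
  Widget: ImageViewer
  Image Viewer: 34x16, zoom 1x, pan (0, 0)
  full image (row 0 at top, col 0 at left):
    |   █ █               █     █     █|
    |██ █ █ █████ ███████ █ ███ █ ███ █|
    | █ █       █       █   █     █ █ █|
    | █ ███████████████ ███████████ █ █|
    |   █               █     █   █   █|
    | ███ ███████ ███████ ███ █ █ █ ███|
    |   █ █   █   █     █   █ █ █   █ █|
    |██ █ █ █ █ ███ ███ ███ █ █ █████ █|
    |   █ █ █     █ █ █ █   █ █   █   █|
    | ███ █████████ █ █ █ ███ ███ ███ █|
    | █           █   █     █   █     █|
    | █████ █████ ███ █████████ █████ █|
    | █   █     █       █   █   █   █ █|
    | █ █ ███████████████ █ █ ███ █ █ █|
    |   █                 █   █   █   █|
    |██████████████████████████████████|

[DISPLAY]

kboxTree                  ┃         
──────────────────────────┨         
repo/                     ┃         
] views/                  ┃         
[x] database.py           ┃         
[-] utils/                ┃         
  [ ] clien┏━━━━━━━━━━━━━━━━━━━┓    
  [ ] .giti┃ ImageViewer       ┃    
  [x] logge┠───────────────────┨    
━━━━━━━━━━━┃   █ █             ┃    
           ┃██ █ █ █████ ██████┃    
           ┃ █ █       █       ┃    
           ┃ █ ███████████████ ┃    
           ┃   █               ┃    
           ┃ ███ ███████ ██████┃    
           ┃   █ █   █   █     ┃    
           ┃██ █ █ █ █ ███ ███ ┃    
           ┃   █ █ █     █ █ █ ┃    
━━━━━━━━━━━┃ ███ █████████ █ █ ┃    
           ┃ █           █   █ ┃    
           ┃ █████ █████ ███ ██┃    
           ┃ █   █     █       ┃    
           ┗━━━━━━━━━━━━━━━━━━━┛    


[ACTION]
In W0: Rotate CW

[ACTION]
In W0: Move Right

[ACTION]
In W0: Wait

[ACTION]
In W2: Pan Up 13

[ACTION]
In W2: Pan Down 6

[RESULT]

kboxTree                  ┃         
──────────────────────────┨         
repo/                     ┃         
] views/                  ┃         
[x] database.py           ┃         
[-] utils/                ┃         
  [ ] clien┏━━━━━━━━━━━━━━━━━━━┓    
  [ ] .giti┃ ImageViewer       ┃    
  [x] logge┠───────────────────┨    
━━━━━━━━━━━┃   █ █   █   █     ┃    
           ┃██ █ █ █ █ ███ ███ ┃    
           ┃   █ █ █     █ █ █ ┃    
           ┃ ███ █████████ █ █ ┃    
           ┃ █           █   █ ┃    
           ┃ █████ █████ ███ ██┃    
           ┃ █   █     █       ┃    
           ┃ █ █ ██████████████┃    
           ┃   █               ┃    
━━━━━━━━━━━┃███████████████████┃    
           ┃                   ┃    
           ┃                   ┃    
           ┃                   ┃    
           ┗━━━━━━━━━━━━━━━━━━━┛    


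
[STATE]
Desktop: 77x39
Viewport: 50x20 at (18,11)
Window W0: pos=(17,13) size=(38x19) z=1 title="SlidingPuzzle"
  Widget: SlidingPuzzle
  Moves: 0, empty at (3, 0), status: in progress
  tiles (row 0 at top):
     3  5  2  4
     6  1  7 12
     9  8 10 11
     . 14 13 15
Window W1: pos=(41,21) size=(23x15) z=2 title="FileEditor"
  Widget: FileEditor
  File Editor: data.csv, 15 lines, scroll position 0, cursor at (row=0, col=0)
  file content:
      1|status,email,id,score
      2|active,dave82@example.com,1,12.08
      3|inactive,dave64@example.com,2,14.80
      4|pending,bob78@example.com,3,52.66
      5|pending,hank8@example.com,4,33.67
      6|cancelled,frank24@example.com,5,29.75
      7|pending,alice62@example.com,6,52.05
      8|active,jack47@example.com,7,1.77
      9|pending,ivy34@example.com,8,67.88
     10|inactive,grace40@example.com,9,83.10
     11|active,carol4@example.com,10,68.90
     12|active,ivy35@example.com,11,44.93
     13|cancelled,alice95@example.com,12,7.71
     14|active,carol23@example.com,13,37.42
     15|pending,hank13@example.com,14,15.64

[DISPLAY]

                                                  
                                                  
━━━━━━━━━━━━━━━━━━━━━━━━━━━━━━━━━━━━┓             
 SlidingPuzzle                      ┃             
────────────────────────────────────┨             
┌────┬────┬────┬────┐               ┃             
│  3 │  5 │  2 │  4 │               ┃             
├────┼────┼────┼────┤               ┃             
│  6 │  1 │  7 │ 12 │               ┃             
├────┼────┼────┼────┤               ┃             
│  9 │  8 │ 10 │ 11 │  ┏━━━━━━━━━━━━━━━━━━━━━┓    
├────┼────┼────┼────┤  ┃ FileEditor          ┃    
│    │ 14 │ 13 │ 15 │  ┠─────────────────────┨    
└────┴────┴────┴────┘  ┃█tatus,email,id,scor▲┃    
Moves: 0               ┃active,dave82@exampl█┃    
                       ┃inactive,dave64@exam░┃    
                       ┃pending,bob78@exampl░┃    
                       ┃pending,hank8@exampl░┃    
                       ┃cancelled,frank24@ex░┃    
                       ┃pending,alice62@exam░┃    


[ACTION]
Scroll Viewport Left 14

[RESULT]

                                                  
                                                  
             ┏━━━━━━━━━━━━━━━━━━━━━━━━━━━━━━━━━━━━
             ┃ SlidingPuzzle                      
             ┠────────────────────────────────────
             ┃┌────┬────┬────┬────┐               
             ┃│  3 │  5 │  2 │  4 │               
             ┃├────┼────┼────┼────┤               
             ┃│  6 │  1 │  7 │ 12 │               
             ┃├────┼────┼────┼────┤               
             ┃│  9 │  8 │ 10 │ 11 │  ┏━━━━━━━━━━━━
             ┃├────┼────┼────┼────┤  ┃ FileEditor 
             ┃│    │ 14 │ 13 │ 15 │  ┠────────────
             ┃└────┴────┴────┴────┘  ┃█tatus,email
             ┃Moves: 0               ┃active,dave8
             ┃                       ┃inactive,dav
             ┃                       ┃pending,bob7
             ┃                       ┃pending,hank
             ┃                       ┃cancelled,fr
             ┃                       ┃pending,alic


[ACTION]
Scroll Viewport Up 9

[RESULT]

                                                  
                                                  
                                                  
                                                  
                                                  
                                                  
                                                  
                                                  
                                                  
                                                  
                                                  
             ┏━━━━━━━━━━━━━━━━━━━━━━━━━━━━━━━━━━━━
             ┃ SlidingPuzzle                      
             ┠────────────────────────────────────
             ┃┌────┬────┬────┬────┐               
             ┃│  3 │  5 │  2 │  4 │               
             ┃├────┼────┼────┼────┤               
             ┃│  6 │  1 │  7 │ 12 │               
             ┃├────┼────┼────┼────┤               
             ┃│  9 │  8 │ 10 │ 11 │  ┏━━━━━━━━━━━━


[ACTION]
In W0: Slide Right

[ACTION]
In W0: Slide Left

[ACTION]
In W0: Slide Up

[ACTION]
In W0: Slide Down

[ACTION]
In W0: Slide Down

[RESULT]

                                                  
                                                  
                                                  
                                                  
                                                  
                                                  
                                                  
                                                  
                                                  
                                                  
                                                  
             ┏━━━━━━━━━━━━━━━━━━━━━━━━━━━━━━━━━━━━
             ┃ SlidingPuzzle                      
             ┠────────────────────────────────────
             ┃┌────┬────┬────┬────┐               
             ┃│  3 │  5 │  2 │  4 │               
             ┃├────┼────┼────┼────┤               
             ┃│  6 │    │  7 │ 12 │               
             ┃├────┼────┼────┼────┤               
             ┃│  9 │  1 │ 10 │ 11 │  ┏━━━━━━━━━━━━


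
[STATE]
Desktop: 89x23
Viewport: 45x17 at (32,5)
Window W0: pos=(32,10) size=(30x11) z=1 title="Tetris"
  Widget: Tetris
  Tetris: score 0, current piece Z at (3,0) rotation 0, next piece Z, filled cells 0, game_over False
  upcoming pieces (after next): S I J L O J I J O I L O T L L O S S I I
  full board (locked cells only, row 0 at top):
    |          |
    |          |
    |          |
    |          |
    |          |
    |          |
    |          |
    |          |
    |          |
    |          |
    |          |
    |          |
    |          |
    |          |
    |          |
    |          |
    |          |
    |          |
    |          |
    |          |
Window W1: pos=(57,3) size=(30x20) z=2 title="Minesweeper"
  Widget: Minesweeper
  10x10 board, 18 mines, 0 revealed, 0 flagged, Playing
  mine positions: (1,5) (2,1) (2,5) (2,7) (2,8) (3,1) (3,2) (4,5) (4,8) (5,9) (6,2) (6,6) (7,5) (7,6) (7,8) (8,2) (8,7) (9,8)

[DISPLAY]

                         ┠───────────────────
                         ┃■■■■■■■■■■         
                         ┃■■■■■■■■■■         
                         ┃■■■■■■■■■■         
                         ┃■■■■■■■■■■         
┏━━━━━━━━━━━━━━━━━━━━━━━━┃■■■■■■■■■■         
┃ Tetris                 ┃■■■■■■■■■■         
┠────────────────────────┃■■■■■■■■■■         
┃          │Next:        ┃■■■■■■■■■■         
┃          │▓▓           ┃■■■■■■■■■■         
┃          │ ▓▓          ┃■■■■■■■■■■         
┃          │             ┃                   
┃          │             ┃                   
┃          │             ┃                   
┃          │Score:       ┃                   
┗━━━━━━━━━━━━━━━━━━━━━━━━┃                   
                         ┃                   


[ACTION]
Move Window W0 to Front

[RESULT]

                         ┠───────────────────
                         ┃■■■■■■■■■■         
                         ┃■■■■■■■■■■         
                         ┃■■■■■■■■■■         
                         ┃■■■■■■■■■■         
┏━━━━━━━━━━━━━━━━━━━━━━━━━━━━┓■■■■■■         
┃ Tetris                     ┃■■■■■■         
┠────────────────────────────┨■■■■■■         
┃          │Next:            ┃■■■■■■         
┃          │▓▓               ┃■■■■■■         
┃          │ ▓▓              ┃■■■■■■         
┃          │                 ┃               
┃          │                 ┃               
┃          │                 ┃               
┃          │Score:           ┃               
┗━━━━━━━━━━━━━━━━━━━━━━━━━━━━┛               
                         ┃                   


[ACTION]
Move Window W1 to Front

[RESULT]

                         ┠───────────────────
                         ┃■■■■■■■■■■         
                         ┃■■■■■■■■■■         
                         ┃■■■■■■■■■■         
                         ┃■■■■■■■■■■         
┏━━━━━━━━━━━━━━━━━━━━━━━━┃■■■■■■■■■■         
┃ Tetris                 ┃■■■■■■■■■■         
┠────────────────────────┃■■■■■■■■■■         
┃          │Next:        ┃■■■■■■■■■■         
┃          │▓▓           ┃■■■■■■■■■■         
┃          │ ▓▓          ┃■■■■■■■■■■         
┃          │             ┃                   
┃          │             ┃                   
┃          │             ┃                   
┃          │Score:       ┃                   
┗━━━━━━━━━━━━━━━━━━━━━━━━┃                   
                         ┃                   


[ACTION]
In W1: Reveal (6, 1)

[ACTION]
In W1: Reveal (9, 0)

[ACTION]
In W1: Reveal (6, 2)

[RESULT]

                         ┠───────────────────
                         ┃■■■■■■■■■■         
                         ┃■■■■■✹■■■■         
                         ┃■✹■■■✹■✹✹■         
                         ┃■✹✹■■■■■■■         
┏━━━━━━━━━━━━━━━━━━━━━━━━┃12■■■✹■■✹■         
┃ Tetris                 ┃ 1■■■■■■■✹         
┠────────────────────────┃ 1✹■■■✹■■■         
┃          │Next:        ┃ 2■■■✹✹■✹■         
┃          │▓▓           ┃ 1✹■■■■✹■■         
┃          │ ▓▓          ┃ 1■■■■■■✹■         
┃          │             ┃                   
┃          │             ┃                   
┃          │             ┃                   
┃          │Score:       ┃                   
┗━━━━━━━━━━━━━━━━━━━━━━━━┃                   
                         ┃                   


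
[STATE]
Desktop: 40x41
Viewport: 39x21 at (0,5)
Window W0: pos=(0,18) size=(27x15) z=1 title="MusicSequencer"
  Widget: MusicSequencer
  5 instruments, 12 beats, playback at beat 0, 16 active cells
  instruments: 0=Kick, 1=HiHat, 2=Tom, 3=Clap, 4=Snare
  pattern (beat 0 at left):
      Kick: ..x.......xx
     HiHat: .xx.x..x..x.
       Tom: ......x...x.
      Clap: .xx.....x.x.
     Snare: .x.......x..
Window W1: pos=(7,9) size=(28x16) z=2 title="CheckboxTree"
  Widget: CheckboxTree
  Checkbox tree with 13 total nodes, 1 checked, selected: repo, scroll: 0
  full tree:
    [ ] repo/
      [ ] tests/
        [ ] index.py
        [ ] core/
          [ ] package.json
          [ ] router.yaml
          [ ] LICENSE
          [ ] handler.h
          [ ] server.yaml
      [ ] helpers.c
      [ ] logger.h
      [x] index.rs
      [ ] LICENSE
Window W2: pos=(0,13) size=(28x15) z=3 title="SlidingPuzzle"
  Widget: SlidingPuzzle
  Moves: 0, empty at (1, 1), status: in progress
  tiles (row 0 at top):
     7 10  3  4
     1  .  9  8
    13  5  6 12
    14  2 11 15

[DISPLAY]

                                       
                                       
                                       
                                       
       ┏━━━━━━━━━━━━━━━━━━━━━━━━━━┓    
       ┃ CheckboxTree             ┃    
       ┠──────────────────────────┨    
       ┃>[-] repo/                ┃    
┏━━━━━━━━━━━━━━━━━━━━━━━━━━┓      ┃    
┃ SlidingPuzzle            ┃      ┃    
┠──────────────────────────┨      ┃    
┃┌────┬────┬────┬────┐     ┃son   ┃    
┃│  7 │ 10 │  3 │  4 │     ┃ml    ┃    
┃├────┼────┼────┼────┤     ┃      ┃    
┃│  1 │    │  9 │  8 │     ┃      ┃    
┃├────┼────┼────┼────┤     ┃ml    ┃    
┃│ 13 │  5 │  6 │ 12 │     ┃      ┃    
┃├────┼────┼────┼────┤     ┃      ┃    
┃│ 14 │  2 │ 11 │ 15 │     ┃      ┃    
┃└────┴────┴────┴────┘     ┃━━━━━━┛    
┃Moves: 0                  ┃           


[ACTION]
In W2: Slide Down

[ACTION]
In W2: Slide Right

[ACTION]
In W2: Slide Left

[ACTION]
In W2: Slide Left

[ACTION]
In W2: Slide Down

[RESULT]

                                       
                                       
                                       
                                       
       ┏━━━━━━━━━━━━━━━━━━━━━━━━━━┓    
       ┃ CheckboxTree             ┃    
       ┠──────────────────────────┨    
       ┃>[-] repo/                ┃    
┏━━━━━━━━━━━━━━━━━━━━━━━━━━┓      ┃    
┃ SlidingPuzzle            ┃      ┃    
┠──────────────────────────┨      ┃    
┃┌────┬────┬────┬────┐     ┃son   ┃    
┃│  7 │  3 │    │  4 │     ┃ml    ┃    
┃├────┼────┼────┼────┤     ┃      ┃    
┃│  1 │ 10 │  9 │  8 │     ┃      ┃    
┃├────┼────┼────┼────┤     ┃ml    ┃    
┃│ 13 │  5 │  6 │ 12 │     ┃      ┃    
┃├────┼────┼────┼────┤     ┃      ┃    
┃│ 14 │  2 │ 11 │ 15 │     ┃      ┃    
┃└────┴────┴────┴────┘     ┃━━━━━━┛    
┃Moves: 4                  ┃           


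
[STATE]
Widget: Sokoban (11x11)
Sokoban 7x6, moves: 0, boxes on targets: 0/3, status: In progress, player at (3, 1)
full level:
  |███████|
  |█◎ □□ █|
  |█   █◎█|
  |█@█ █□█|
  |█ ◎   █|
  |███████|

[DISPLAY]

███████    
█◎ □□ █    
█   █◎█    
█@█ █□█    
█ ◎   █    
███████    
Moves: 0  0
           
           
           
           


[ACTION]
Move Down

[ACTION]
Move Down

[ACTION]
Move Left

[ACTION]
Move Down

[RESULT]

███████    
█◎ □□ █    
█   █◎█    
█ █ █□█    
█@◎   █    
███████    
Moves: 1  0
           
           
           
           


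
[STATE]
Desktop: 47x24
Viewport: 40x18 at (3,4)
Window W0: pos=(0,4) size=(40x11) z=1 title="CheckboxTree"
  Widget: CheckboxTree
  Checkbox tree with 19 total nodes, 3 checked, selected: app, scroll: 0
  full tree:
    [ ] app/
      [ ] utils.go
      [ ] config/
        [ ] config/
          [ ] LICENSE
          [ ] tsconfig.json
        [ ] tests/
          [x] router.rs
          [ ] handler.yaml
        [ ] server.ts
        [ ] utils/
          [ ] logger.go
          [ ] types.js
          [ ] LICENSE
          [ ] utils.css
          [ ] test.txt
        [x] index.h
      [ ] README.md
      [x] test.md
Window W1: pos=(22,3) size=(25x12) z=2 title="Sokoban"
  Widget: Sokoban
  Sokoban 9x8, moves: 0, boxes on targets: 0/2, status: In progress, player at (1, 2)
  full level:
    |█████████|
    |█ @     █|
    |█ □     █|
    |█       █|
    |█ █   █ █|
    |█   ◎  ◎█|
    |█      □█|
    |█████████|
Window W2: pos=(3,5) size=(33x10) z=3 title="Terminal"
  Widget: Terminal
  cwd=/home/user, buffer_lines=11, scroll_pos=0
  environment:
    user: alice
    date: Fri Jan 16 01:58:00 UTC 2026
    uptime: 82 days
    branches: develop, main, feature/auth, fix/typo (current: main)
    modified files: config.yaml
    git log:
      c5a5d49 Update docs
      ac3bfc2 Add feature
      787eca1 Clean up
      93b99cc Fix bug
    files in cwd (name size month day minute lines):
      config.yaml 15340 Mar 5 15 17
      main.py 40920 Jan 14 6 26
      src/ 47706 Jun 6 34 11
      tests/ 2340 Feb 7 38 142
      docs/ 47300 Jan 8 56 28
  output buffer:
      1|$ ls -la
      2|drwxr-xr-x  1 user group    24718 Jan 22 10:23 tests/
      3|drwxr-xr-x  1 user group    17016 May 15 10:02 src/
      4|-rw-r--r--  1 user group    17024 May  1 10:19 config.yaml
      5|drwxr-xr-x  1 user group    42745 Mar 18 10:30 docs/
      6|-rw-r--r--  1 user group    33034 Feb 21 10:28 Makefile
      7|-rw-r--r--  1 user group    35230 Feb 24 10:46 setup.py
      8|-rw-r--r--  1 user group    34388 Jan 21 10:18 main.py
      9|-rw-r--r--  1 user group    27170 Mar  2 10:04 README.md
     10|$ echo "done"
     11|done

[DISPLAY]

━━━━━━━━━━━━━━━━━━━┃ Sokoban            
┏━━━━━━━━━━━━━━━━━━━━━━━━━━━━━━━┓───────
┃ Terminal                      ┃       
┠───────────────────────────────┨       
┃$ ls -la                       ┃       
┃drwxr-xr-x  1 user group    247┃       
┃drwxr-xr-x  1 user group    170┃       
┃-rw-r--r--  1 user group    170┃       
┃drwxr-xr-x  1 user group    427┃       
┃-rw-r--r--  1 user group    330┃       
┗━━━━━━━━━━━━━━━━━━━━━━━━━━━━━━━┛━━━━━━━
                                        
                                        
                                        
                                        
                                        
                                        
                                        


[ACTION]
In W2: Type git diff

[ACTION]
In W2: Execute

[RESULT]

━━━━━━━━━━━━━━━━━━━┃ Sokoban            
┏━━━━━━━━━━━━━━━━━━━━━━━━━━━━━━━┓───────
┃ Terminal                      ┃       
┠───────────────────────────────┨       
┃--- a/main.py                  ┃       
┃+++ b/main.py                  ┃       
┃@@ -1,3 +1,4 @@                ┃       
┃+# updated                     ┃       
┃ import sys                    ┃       
┃$ █                            ┃       
┗━━━━━━━━━━━━━━━━━━━━━━━━━━━━━━━┛━━━━━━━
                                        
                                        
                                        
                                        
                                        
                                        
                                        


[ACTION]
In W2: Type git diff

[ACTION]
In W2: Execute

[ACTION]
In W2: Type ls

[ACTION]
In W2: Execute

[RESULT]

━━━━━━━━━━━━━━━━━━━┃ Sokoban            
┏━━━━━━━━━━━━━━━━━━━━━━━━━━━━━━━┓───────
┃ Terminal                      ┃       
┠───────────────────────────────┨       
┃@@ -1,3 +1,4 @@                ┃       
┃+# updated                     ┃       
┃ import sys                    ┃       
┃$ ls                           ┃       
┃config.yaml  main.py  src/  tes┃       
┃$ █                            ┃       
┗━━━━━━━━━━━━━━━━━━━━━━━━━━━━━━━┛━━━━━━━
                                        
                                        
                                        
                                        
                                        
                                        
                                        
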